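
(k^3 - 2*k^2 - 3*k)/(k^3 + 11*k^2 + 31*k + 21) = k*(k - 3)/(k^2 + 10*k + 21)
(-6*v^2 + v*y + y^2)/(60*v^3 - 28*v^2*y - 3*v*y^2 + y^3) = (3*v + y)/(-30*v^2 - v*y + y^2)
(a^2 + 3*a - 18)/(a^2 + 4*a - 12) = (a - 3)/(a - 2)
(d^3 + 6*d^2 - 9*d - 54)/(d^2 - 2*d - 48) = (d^2 - 9)/(d - 8)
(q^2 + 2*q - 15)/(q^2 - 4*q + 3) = (q + 5)/(q - 1)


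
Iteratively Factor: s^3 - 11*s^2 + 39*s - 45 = (s - 5)*(s^2 - 6*s + 9) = (s - 5)*(s - 3)*(s - 3)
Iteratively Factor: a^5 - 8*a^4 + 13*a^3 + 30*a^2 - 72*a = (a)*(a^4 - 8*a^3 + 13*a^2 + 30*a - 72) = a*(a - 4)*(a^3 - 4*a^2 - 3*a + 18) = a*(a - 4)*(a + 2)*(a^2 - 6*a + 9) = a*(a - 4)*(a - 3)*(a + 2)*(a - 3)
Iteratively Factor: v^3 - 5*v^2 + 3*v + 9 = (v - 3)*(v^2 - 2*v - 3) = (v - 3)*(v + 1)*(v - 3)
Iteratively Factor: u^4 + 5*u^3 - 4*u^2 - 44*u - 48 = (u + 4)*(u^3 + u^2 - 8*u - 12) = (u + 2)*(u + 4)*(u^2 - u - 6) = (u + 2)^2*(u + 4)*(u - 3)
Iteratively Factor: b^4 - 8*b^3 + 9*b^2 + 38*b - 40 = (b - 1)*(b^3 - 7*b^2 + 2*b + 40) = (b - 1)*(b + 2)*(b^2 - 9*b + 20) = (b - 5)*(b - 1)*(b + 2)*(b - 4)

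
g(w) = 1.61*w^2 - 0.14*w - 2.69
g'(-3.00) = -9.80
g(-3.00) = 12.22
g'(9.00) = 28.84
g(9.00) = 126.46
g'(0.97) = 2.98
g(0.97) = -1.31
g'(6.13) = 19.60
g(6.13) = 56.95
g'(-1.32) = -4.39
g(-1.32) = 0.30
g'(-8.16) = -26.42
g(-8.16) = 105.66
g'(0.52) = 1.53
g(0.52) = -2.33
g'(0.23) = 0.60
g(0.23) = -2.64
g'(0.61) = 1.82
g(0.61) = -2.18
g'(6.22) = 19.89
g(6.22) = 58.73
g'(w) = 3.22*w - 0.14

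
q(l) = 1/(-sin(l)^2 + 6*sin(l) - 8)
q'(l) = (2*sin(l)*cos(l) - 6*cos(l))/(-sin(l)^2 + 6*sin(l) - 8)^2 = 2*(sin(l) - 3)*cos(l)/(sin(l)^2 - 6*sin(l) + 8)^2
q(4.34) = -0.07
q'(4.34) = 0.01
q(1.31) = -0.32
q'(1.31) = -0.11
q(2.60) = -0.19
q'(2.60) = 0.16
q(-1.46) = -0.07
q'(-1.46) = -0.00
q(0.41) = -0.17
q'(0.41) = -0.14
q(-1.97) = -0.07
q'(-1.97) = 0.01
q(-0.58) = -0.09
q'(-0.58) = -0.04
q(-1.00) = -0.07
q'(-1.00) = -0.02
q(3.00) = -0.14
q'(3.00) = 0.11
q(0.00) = -0.12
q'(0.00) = -0.09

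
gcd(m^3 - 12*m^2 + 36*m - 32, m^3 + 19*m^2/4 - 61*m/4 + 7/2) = m - 2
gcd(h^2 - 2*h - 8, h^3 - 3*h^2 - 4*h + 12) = h + 2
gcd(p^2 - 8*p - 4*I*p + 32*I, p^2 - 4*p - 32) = p - 8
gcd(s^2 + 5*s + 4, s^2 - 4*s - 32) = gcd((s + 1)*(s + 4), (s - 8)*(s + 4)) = s + 4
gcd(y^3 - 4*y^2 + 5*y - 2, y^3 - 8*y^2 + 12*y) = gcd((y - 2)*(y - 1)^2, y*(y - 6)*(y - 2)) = y - 2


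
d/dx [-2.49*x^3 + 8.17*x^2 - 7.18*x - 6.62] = -7.47*x^2 + 16.34*x - 7.18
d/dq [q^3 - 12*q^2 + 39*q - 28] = 3*q^2 - 24*q + 39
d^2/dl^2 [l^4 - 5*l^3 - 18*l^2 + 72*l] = 12*l^2 - 30*l - 36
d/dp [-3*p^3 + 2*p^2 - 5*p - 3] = -9*p^2 + 4*p - 5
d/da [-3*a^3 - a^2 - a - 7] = -9*a^2 - 2*a - 1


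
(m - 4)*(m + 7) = m^2 + 3*m - 28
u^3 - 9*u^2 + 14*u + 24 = (u - 6)*(u - 4)*(u + 1)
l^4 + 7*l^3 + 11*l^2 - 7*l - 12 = (l - 1)*(l + 1)*(l + 3)*(l + 4)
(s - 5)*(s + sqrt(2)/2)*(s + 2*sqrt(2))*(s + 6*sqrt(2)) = s^4 - 5*s^3 + 17*sqrt(2)*s^3/2 - 85*sqrt(2)*s^2/2 + 32*s^2 - 160*s + 12*sqrt(2)*s - 60*sqrt(2)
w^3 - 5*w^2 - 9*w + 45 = (w - 5)*(w - 3)*(w + 3)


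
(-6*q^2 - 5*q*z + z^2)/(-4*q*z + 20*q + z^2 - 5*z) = (6*q^2 + 5*q*z - z^2)/(4*q*z - 20*q - z^2 + 5*z)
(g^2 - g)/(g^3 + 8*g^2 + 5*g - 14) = g/(g^2 + 9*g + 14)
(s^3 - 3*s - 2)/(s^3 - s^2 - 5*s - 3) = (s - 2)/(s - 3)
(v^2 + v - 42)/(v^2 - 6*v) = (v + 7)/v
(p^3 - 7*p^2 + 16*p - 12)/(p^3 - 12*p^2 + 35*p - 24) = (p^2 - 4*p + 4)/(p^2 - 9*p + 8)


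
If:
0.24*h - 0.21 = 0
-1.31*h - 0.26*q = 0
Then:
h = 0.88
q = -4.41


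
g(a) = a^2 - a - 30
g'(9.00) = 17.00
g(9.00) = 42.00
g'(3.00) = 5.00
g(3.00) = -24.00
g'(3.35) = 5.70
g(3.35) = -22.13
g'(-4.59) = -10.18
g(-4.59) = -4.34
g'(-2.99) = -6.98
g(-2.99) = -18.07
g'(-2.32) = -5.64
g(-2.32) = -22.30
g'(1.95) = 2.90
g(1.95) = -28.15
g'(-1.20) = -3.40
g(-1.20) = -27.36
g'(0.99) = 0.98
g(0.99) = -30.01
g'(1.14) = 1.28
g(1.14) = -29.84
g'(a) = 2*a - 1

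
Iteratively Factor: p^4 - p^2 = (p)*(p^3 - p) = p*(p + 1)*(p^2 - p) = p^2*(p + 1)*(p - 1)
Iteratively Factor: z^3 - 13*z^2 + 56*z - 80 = (z - 4)*(z^2 - 9*z + 20) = (z - 5)*(z - 4)*(z - 4)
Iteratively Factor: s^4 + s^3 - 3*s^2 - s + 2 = (s - 1)*(s^3 + 2*s^2 - s - 2) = (s - 1)*(s + 2)*(s^2 - 1) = (s - 1)*(s + 1)*(s + 2)*(s - 1)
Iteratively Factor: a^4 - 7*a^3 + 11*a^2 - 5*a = (a - 5)*(a^3 - 2*a^2 + a) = (a - 5)*(a - 1)*(a^2 - a) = a*(a - 5)*(a - 1)*(a - 1)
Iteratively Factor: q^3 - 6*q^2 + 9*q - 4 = (q - 1)*(q^2 - 5*q + 4) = (q - 4)*(q - 1)*(q - 1)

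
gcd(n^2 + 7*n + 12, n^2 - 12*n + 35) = 1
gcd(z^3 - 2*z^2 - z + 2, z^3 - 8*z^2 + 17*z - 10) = z^2 - 3*z + 2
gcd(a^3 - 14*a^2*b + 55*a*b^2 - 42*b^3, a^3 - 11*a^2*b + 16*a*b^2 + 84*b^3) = a^2 - 13*a*b + 42*b^2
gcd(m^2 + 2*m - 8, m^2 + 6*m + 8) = m + 4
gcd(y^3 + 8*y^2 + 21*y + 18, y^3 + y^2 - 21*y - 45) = y^2 + 6*y + 9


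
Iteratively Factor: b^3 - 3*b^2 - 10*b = (b - 5)*(b^2 + 2*b) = (b - 5)*(b + 2)*(b)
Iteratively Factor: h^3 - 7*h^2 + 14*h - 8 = (h - 4)*(h^2 - 3*h + 2) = (h - 4)*(h - 1)*(h - 2)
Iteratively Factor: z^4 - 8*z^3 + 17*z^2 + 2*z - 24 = (z - 4)*(z^3 - 4*z^2 + z + 6) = (z - 4)*(z + 1)*(z^2 - 5*z + 6) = (z - 4)*(z - 3)*(z + 1)*(z - 2)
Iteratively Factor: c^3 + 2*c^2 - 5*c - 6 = (c + 3)*(c^2 - c - 2) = (c - 2)*(c + 3)*(c + 1)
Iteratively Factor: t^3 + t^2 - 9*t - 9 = (t + 1)*(t^2 - 9) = (t - 3)*(t + 1)*(t + 3)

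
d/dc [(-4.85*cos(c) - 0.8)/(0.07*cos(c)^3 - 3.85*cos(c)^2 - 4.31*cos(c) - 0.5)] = (-0.679*cos(c)^3 + 18.5045*cos(c)^2 + 6.16*cos(c) + 1.023)*sin(c)/(0.0049*cos(c)^6 - 0.539*cos(c)^5 + 14.2191*cos(c)^4 + 33.117*cos(c)^3 + 22.4261*cos(c)^2 + 4.31*cos(c) + 0.25)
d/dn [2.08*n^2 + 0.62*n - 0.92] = 4.16*n + 0.62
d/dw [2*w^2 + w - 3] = 4*w + 1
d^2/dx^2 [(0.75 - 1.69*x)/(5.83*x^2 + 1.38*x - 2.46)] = (-(1.69*x - 0.75)*(11.66*x + 1.38)*(23.32*x + 2.76) + (59.1162*x - 4.0806)*(5.83*x^2 + 1.38*x - 2.46))/(5.83*x^2 + 1.38*x - 2.46)^3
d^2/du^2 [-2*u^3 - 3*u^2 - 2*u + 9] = -12*u - 6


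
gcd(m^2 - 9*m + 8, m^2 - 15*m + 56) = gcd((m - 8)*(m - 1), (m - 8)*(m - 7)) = m - 8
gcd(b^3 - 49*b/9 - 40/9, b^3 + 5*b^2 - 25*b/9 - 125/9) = b + 5/3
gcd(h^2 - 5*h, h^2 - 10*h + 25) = h - 5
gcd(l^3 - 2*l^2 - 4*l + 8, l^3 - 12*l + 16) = l^2 - 4*l + 4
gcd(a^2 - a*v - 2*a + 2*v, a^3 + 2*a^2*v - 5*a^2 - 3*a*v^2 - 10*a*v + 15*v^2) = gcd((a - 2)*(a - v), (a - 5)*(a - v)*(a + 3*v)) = -a + v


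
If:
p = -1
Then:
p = -1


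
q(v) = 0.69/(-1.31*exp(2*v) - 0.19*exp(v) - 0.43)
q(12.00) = 0.00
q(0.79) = -0.10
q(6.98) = -0.00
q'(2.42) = 0.01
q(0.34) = -0.21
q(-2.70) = -1.54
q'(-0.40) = 0.69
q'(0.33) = 0.35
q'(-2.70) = 0.08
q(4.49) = -0.00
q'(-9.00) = 0.00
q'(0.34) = 0.35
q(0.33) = -0.21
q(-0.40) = -0.60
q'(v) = 0.69*(2.62*exp(2*v) + 0.19*exp(v))/(-1.31*exp(2*v) - 0.19*exp(v) - 0.43)^2 = (1.8078*exp(v) + 0.1311)*exp(v)/(1.31*exp(2*v) + 0.19*exp(v) + 0.43)^2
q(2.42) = -0.00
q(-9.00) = -1.60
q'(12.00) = 0.00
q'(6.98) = 0.00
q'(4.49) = 0.00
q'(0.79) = 0.17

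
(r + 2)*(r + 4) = r^2 + 6*r + 8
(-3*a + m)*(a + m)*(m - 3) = -3*a^2*m + 9*a^2 - 2*a*m^2 + 6*a*m + m^3 - 3*m^2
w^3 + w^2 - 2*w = w*(w - 1)*(w + 2)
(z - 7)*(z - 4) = z^2 - 11*z + 28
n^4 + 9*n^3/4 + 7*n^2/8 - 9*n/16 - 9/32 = (n - 1/2)*(n + 1/2)*(n + 3/4)*(n + 3/2)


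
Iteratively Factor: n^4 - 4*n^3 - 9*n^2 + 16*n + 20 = (n + 2)*(n^3 - 6*n^2 + 3*n + 10) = (n - 2)*(n + 2)*(n^2 - 4*n - 5) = (n - 2)*(n + 1)*(n + 2)*(n - 5)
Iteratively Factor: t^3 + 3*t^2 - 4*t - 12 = (t + 3)*(t^2 - 4) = (t + 2)*(t + 3)*(t - 2)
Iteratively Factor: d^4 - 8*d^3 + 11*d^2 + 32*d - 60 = (d + 2)*(d^3 - 10*d^2 + 31*d - 30) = (d - 5)*(d + 2)*(d^2 - 5*d + 6) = (d - 5)*(d - 2)*(d + 2)*(d - 3)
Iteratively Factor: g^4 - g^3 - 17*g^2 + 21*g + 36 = (g + 1)*(g^3 - 2*g^2 - 15*g + 36) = (g - 3)*(g + 1)*(g^2 + g - 12) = (g - 3)^2*(g + 1)*(g + 4)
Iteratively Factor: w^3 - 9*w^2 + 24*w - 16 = (w - 1)*(w^2 - 8*w + 16) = (w - 4)*(w - 1)*(w - 4)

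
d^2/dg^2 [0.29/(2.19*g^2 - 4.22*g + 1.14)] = (-2.781738*g^2 + 5.360244*g + 0.29*(4.38*g - 4.22)*(8.76*g - 8.44) - 1.448028)/(2.19*g^2 - 4.22*g + 1.14)^3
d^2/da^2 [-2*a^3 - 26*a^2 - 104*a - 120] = -12*a - 52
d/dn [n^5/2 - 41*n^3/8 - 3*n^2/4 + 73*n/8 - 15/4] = 5*n^4/2 - 123*n^2/8 - 3*n/2 + 73/8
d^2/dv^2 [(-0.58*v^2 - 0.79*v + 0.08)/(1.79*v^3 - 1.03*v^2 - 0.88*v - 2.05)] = (-3.716756*v^6 - 15.187434*v^5 + 6.33337800000001*v^4 - 35.26989*v^3 - 27.685704*v^2 + 12.204942*v - 2.238516)/(5.735339*v^9 - 9.900669*v^8 - 2.761791*v^7 - 11.063206*v^6 + 24.035262*v^5 + 10.457529*v^4 + 10.737233*v^3 - 17.748285*v^2 - 11.0946*v - 8.615125)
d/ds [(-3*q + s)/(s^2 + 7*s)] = (s*(s + 7) + (3*q - s)*(2*s + 7))/(s^2*(s + 7)^2)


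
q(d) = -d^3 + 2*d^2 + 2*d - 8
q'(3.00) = -13.00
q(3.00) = -11.00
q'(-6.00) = -130.00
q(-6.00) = 268.00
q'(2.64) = -8.35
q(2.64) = -7.18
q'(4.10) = -32.03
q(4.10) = -35.10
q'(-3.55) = -50.01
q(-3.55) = 54.84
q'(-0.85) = -3.57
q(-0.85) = -7.64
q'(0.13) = 2.47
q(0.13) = -7.71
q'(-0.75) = -2.69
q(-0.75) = -7.95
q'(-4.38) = -73.07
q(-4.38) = 105.64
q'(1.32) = 2.05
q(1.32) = -4.18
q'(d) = -3*d^2 + 4*d + 2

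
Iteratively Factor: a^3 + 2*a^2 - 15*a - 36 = (a - 4)*(a^2 + 6*a + 9) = (a - 4)*(a + 3)*(a + 3)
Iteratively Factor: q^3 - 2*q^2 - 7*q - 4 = (q + 1)*(q^2 - 3*q - 4) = (q - 4)*(q + 1)*(q + 1)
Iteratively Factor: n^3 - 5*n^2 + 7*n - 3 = (n - 1)*(n^2 - 4*n + 3) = (n - 3)*(n - 1)*(n - 1)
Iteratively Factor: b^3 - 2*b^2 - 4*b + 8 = (b - 2)*(b^2 - 4) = (b - 2)*(b + 2)*(b - 2)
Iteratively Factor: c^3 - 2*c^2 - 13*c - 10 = (c + 1)*(c^2 - 3*c - 10) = (c + 1)*(c + 2)*(c - 5)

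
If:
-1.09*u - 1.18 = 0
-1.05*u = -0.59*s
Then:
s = -1.93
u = -1.08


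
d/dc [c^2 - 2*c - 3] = 2*c - 2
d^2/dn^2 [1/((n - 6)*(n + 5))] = 2*((n - 6)^2 + (n - 6)*(n + 5) + (n + 5)^2)/((n - 6)^3*(n + 5)^3)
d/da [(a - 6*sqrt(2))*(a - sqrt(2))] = 2*a - 7*sqrt(2)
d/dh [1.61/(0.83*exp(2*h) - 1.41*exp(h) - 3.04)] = (2.2701 - 2.6726*exp(h))*exp(h)/(-0.83*exp(2*h) + 1.41*exp(h) + 3.04)^2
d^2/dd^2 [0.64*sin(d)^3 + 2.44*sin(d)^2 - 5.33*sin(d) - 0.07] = 4.85*sin(d) + 1.44*sin(3*d) + 4.88*cos(2*d)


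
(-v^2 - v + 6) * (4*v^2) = -4*v^4 - 4*v^3 + 24*v^2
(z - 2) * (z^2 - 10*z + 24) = z^3 - 12*z^2 + 44*z - 48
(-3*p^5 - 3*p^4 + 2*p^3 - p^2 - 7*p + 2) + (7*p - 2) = -3*p^5 - 3*p^4 + 2*p^3 - p^2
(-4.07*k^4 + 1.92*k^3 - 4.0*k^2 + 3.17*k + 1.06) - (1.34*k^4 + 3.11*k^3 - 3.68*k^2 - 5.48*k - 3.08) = -5.41*k^4 - 1.19*k^3 - 0.32*k^2 + 8.65*k + 4.14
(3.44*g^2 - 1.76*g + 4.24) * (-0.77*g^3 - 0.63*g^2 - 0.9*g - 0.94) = -2.6488*g^5 - 0.812*g^4 - 5.252*g^3 - 4.3208*g^2 - 2.1616*g - 3.9856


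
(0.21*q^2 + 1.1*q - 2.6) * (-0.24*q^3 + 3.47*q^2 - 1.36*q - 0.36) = -0.0504*q^5 + 0.4647*q^4 + 4.1554*q^3 - 10.5936*q^2 + 3.14*q + 0.936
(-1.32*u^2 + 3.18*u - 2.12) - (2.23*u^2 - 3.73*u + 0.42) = -3.55*u^2 + 6.91*u - 2.54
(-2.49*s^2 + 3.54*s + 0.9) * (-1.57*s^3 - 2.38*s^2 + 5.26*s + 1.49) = 3.9093*s^5 + 0.3684*s^4 - 22.9356*s^3 + 12.7683*s^2 + 10.0086*s + 1.341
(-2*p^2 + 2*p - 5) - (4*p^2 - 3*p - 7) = -6*p^2 + 5*p + 2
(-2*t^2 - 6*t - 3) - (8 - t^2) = -t^2 - 6*t - 11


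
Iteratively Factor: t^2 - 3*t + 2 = (t - 1)*(t - 2)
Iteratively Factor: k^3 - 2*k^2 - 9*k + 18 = (k + 3)*(k^2 - 5*k + 6) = (k - 2)*(k + 3)*(k - 3)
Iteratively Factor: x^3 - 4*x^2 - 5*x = (x)*(x^2 - 4*x - 5) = x*(x + 1)*(x - 5)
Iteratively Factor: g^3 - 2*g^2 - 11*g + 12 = (g - 1)*(g^2 - g - 12) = (g - 4)*(g - 1)*(g + 3)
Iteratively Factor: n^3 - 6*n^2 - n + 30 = (n + 2)*(n^2 - 8*n + 15) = (n - 3)*(n + 2)*(n - 5)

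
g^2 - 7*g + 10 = (g - 5)*(g - 2)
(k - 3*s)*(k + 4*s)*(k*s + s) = k^3*s + k^2*s^2 + k^2*s - 12*k*s^3 + k*s^2 - 12*s^3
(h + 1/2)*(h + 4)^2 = h^3 + 17*h^2/2 + 20*h + 8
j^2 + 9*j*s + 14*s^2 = (j + 2*s)*(j + 7*s)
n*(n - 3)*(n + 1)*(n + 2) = n^4 - 7*n^2 - 6*n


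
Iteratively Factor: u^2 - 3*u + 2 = (u - 1)*(u - 2)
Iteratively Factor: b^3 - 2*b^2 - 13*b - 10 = (b + 1)*(b^2 - 3*b - 10) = (b + 1)*(b + 2)*(b - 5)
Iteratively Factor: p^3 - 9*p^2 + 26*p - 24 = (p - 2)*(p^2 - 7*p + 12) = (p - 3)*(p - 2)*(p - 4)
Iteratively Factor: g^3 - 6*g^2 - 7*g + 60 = (g - 4)*(g^2 - 2*g - 15) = (g - 4)*(g + 3)*(g - 5)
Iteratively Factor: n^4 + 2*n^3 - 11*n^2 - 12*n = (n + 1)*(n^3 + n^2 - 12*n) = (n - 3)*(n + 1)*(n^2 + 4*n) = n*(n - 3)*(n + 1)*(n + 4)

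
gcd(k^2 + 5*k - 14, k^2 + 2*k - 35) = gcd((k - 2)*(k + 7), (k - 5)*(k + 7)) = k + 7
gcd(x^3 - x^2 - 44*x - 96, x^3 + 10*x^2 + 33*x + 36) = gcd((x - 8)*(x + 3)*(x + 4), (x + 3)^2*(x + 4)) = x^2 + 7*x + 12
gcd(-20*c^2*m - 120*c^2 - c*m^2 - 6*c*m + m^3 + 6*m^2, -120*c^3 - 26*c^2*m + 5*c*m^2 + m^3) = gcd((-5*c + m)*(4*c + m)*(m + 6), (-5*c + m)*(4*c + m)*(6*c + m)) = 20*c^2 + c*m - m^2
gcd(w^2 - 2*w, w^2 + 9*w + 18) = 1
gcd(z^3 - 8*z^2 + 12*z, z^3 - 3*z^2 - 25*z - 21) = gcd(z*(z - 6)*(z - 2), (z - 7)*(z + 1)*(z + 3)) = 1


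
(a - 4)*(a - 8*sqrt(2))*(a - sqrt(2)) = a^3 - 9*sqrt(2)*a^2 - 4*a^2 + 16*a + 36*sqrt(2)*a - 64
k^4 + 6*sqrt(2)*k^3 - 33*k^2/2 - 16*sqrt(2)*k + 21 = (k - 3*sqrt(2)/2)*(k - sqrt(2)/2)*(k + sqrt(2))*(k + 7*sqrt(2))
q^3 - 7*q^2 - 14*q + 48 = (q - 8)*(q - 2)*(q + 3)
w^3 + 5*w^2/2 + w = w*(w + 1/2)*(w + 2)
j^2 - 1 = (j - 1)*(j + 1)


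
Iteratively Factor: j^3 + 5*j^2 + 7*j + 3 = (j + 1)*(j^2 + 4*j + 3) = (j + 1)^2*(j + 3)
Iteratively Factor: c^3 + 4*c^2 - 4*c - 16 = (c + 4)*(c^2 - 4) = (c + 2)*(c + 4)*(c - 2)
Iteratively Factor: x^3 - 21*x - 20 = (x - 5)*(x^2 + 5*x + 4) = (x - 5)*(x + 4)*(x + 1)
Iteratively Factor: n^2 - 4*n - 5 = (n - 5)*(n + 1)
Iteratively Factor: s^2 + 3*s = (s)*(s + 3)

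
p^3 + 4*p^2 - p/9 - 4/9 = (p - 1/3)*(p + 1/3)*(p + 4)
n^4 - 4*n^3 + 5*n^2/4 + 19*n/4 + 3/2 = (n - 3)*(n - 2)*(n + 1/2)^2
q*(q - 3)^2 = q^3 - 6*q^2 + 9*q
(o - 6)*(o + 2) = o^2 - 4*o - 12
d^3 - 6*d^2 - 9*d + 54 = (d - 6)*(d - 3)*(d + 3)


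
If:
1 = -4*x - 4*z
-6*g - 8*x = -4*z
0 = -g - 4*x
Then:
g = -1/3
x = 1/12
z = -1/3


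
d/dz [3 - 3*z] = -3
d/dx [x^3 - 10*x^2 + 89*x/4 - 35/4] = 3*x^2 - 20*x + 89/4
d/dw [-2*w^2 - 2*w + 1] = -4*w - 2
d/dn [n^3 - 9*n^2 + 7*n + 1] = 3*n^2 - 18*n + 7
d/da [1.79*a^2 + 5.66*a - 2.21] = 3.58*a + 5.66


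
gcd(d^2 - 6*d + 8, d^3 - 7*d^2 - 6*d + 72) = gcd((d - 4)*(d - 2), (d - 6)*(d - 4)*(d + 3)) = d - 4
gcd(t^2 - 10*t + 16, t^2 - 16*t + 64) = t - 8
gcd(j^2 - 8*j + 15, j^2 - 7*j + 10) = j - 5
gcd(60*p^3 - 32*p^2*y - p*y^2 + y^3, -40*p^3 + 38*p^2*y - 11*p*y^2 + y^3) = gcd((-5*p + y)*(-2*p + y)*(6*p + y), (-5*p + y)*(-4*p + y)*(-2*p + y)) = 10*p^2 - 7*p*y + y^2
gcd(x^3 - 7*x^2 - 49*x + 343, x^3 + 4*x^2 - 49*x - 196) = x^2 - 49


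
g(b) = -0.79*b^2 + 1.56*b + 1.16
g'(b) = 1.56 - 1.58*b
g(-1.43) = -2.69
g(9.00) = -48.79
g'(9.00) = -12.66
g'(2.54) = -2.45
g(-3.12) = -11.40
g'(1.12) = -0.21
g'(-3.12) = 6.49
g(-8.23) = -65.19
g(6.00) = -17.92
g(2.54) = 0.03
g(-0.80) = -0.59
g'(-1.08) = 3.27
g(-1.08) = -1.45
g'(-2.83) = 6.03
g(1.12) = 1.92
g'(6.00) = -7.92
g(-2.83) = -9.58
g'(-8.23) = 14.56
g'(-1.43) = 3.82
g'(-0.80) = 2.82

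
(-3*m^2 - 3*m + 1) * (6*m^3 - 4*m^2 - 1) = -18*m^5 - 6*m^4 + 18*m^3 - m^2 + 3*m - 1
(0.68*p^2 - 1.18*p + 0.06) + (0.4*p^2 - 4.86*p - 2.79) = 1.08*p^2 - 6.04*p - 2.73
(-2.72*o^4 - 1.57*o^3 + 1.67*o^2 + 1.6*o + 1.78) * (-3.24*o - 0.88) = 8.8128*o^5 + 7.4804*o^4 - 4.0292*o^3 - 6.6536*o^2 - 7.1752*o - 1.5664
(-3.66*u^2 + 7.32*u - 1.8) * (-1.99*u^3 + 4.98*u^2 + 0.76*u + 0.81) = 7.2834*u^5 - 32.7936*u^4 + 37.254*u^3 - 6.3654*u^2 + 4.5612*u - 1.458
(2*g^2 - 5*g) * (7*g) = 14*g^3 - 35*g^2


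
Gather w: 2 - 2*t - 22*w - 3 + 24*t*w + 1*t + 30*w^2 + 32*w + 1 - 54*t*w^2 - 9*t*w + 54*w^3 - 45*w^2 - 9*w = -t + 54*w^3 + w^2*(-54*t - 15) + w*(15*t + 1)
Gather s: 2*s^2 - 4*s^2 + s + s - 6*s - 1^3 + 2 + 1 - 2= -2*s^2 - 4*s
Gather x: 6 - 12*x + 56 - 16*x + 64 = 126 - 28*x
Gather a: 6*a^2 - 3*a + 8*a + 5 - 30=6*a^2 + 5*a - 25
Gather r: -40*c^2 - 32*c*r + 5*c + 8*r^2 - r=-40*c^2 + 5*c + 8*r^2 + r*(-32*c - 1)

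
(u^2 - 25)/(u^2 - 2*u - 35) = (u - 5)/(u - 7)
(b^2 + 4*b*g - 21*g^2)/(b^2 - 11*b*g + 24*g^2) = (b + 7*g)/(b - 8*g)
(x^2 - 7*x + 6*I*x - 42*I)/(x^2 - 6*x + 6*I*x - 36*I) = (x - 7)/(x - 6)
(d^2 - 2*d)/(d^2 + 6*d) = (d - 2)/(d + 6)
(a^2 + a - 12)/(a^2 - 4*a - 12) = (-a^2 - a + 12)/(-a^2 + 4*a + 12)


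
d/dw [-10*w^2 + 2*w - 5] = 2 - 20*w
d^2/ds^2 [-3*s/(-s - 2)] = -12/(s + 2)^3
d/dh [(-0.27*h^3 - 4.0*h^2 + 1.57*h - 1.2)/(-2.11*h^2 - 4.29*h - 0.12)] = (0.5697*h^4 + 2.3166*h^3 + 20.5699*h^2 - 4.104*h - 5.3364)/(4.4521*h^4 + 18.1038*h^3 + 18.9105*h^2 + 1.0296*h + 0.0144)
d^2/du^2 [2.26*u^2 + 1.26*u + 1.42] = 4.52000000000000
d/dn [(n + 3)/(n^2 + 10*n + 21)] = -1/(n^2 + 14*n + 49)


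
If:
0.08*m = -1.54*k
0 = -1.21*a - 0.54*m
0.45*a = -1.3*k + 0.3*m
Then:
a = 0.00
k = 0.00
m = 0.00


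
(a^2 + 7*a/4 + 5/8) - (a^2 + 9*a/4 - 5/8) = 5/4 - a/2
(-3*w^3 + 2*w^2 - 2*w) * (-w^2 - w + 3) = 3*w^5 + w^4 - 9*w^3 + 8*w^2 - 6*w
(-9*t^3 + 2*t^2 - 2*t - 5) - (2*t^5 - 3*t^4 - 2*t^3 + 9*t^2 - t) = -2*t^5 + 3*t^4 - 7*t^3 - 7*t^2 - t - 5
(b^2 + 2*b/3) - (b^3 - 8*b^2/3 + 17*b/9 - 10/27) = -b^3 + 11*b^2/3 - 11*b/9 + 10/27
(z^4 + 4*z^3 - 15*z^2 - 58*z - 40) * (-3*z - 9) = -3*z^5 - 21*z^4 + 9*z^3 + 309*z^2 + 642*z + 360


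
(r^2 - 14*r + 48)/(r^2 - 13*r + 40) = (r - 6)/(r - 5)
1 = 1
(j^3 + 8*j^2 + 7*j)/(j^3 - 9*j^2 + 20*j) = (j^2 + 8*j + 7)/(j^2 - 9*j + 20)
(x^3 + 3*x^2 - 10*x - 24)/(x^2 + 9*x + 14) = (x^2 + x - 12)/(x + 7)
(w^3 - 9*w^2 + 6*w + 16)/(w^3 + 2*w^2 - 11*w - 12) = (w^2 - 10*w + 16)/(w^2 + w - 12)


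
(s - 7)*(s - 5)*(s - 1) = s^3 - 13*s^2 + 47*s - 35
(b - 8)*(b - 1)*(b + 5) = b^3 - 4*b^2 - 37*b + 40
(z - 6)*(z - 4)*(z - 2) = z^3 - 12*z^2 + 44*z - 48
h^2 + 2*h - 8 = (h - 2)*(h + 4)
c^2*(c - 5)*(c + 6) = c^4 + c^3 - 30*c^2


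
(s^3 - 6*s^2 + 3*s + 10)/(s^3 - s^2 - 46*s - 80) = (-s^3 + 6*s^2 - 3*s - 10)/(-s^3 + s^2 + 46*s + 80)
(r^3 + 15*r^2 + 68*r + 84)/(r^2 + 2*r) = r + 13 + 42/r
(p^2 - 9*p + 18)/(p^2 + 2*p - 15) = (p - 6)/(p + 5)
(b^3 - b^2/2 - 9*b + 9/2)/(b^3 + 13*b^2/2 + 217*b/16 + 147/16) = 8*(2*b^2 - 7*b + 3)/(16*b^2 + 56*b + 49)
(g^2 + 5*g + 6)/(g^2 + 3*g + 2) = (g + 3)/(g + 1)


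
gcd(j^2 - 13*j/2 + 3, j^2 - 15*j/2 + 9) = j - 6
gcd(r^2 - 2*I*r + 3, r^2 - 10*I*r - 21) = r - 3*I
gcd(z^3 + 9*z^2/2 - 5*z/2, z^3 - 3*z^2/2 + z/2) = z^2 - z/2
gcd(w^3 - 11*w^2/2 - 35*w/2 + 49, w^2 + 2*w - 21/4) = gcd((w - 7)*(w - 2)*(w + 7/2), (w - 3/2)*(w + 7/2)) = w + 7/2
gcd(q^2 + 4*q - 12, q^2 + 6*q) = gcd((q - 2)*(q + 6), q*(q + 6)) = q + 6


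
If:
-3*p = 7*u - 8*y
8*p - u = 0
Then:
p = 8*y/59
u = 64*y/59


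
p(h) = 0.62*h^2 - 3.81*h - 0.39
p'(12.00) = 11.07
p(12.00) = 43.17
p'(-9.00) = -14.97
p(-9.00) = 84.12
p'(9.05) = 7.41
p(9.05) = 15.91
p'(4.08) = 1.25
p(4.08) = -5.61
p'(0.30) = -3.44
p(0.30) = -1.48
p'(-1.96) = -6.24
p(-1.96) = 9.46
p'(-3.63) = -8.31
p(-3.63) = 21.61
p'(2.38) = -0.86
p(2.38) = -5.95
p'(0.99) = -2.58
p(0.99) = -3.55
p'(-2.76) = -7.23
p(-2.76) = 14.85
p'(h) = 1.24*h - 3.81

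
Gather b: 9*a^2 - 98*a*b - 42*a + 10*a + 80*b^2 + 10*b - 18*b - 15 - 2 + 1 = 9*a^2 - 32*a + 80*b^2 + b*(-98*a - 8) - 16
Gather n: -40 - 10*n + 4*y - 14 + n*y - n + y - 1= n*(y - 11) + 5*y - 55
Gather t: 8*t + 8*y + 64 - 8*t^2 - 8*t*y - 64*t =-8*t^2 + t*(-8*y - 56) + 8*y + 64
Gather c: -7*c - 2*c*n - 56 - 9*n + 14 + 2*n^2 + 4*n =c*(-2*n - 7) + 2*n^2 - 5*n - 42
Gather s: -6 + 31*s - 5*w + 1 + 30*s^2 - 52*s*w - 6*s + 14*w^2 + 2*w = 30*s^2 + s*(25 - 52*w) + 14*w^2 - 3*w - 5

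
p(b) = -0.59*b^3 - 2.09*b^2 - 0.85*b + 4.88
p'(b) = -1.77*b^2 - 4.18*b - 0.85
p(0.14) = 4.72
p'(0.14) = -1.47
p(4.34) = -86.41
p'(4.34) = -52.33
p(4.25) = -81.77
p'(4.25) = -50.59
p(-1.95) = 2.97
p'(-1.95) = 0.57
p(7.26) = -337.22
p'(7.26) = -124.49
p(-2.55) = 3.24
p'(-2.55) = -1.70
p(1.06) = 0.93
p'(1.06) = -7.27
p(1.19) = -0.09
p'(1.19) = -8.33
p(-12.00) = 733.64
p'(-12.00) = -205.57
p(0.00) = 4.88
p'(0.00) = -0.85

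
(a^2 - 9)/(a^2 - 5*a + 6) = (a + 3)/(a - 2)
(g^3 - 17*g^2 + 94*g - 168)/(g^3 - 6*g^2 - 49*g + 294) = (g - 4)/(g + 7)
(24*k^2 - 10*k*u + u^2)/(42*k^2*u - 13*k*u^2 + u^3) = (-4*k + u)/(u*(-7*k + u))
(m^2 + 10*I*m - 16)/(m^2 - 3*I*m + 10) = (m + 8*I)/(m - 5*I)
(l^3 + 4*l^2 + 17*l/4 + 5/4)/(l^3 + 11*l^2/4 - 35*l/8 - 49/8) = 2*(4*l^2 + 12*l + 5)/(8*l^2 + 14*l - 49)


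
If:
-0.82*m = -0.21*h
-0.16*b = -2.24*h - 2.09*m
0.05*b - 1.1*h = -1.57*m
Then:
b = 0.00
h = 0.00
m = 0.00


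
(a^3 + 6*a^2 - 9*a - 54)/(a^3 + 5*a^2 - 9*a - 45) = (a + 6)/(a + 5)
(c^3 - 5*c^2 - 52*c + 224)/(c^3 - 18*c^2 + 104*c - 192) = (c + 7)/(c - 6)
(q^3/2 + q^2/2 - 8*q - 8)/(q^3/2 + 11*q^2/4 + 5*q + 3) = 2*(q^3 + q^2 - 16*q - 16)/(2*q^3 + 11*q^2 + 20*q + 12)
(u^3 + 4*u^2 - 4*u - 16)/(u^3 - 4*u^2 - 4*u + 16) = (u + 4)/(u - 4)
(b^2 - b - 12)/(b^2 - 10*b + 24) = (b + 3)/(b - 6)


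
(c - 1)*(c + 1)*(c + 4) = c^3 + 4*c^2 - c - 4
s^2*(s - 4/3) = s^3 - 4*s^2/3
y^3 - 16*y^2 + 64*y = y*(y - 8)^2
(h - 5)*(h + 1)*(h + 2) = h^3 - 2*h^2 - 13*h - 10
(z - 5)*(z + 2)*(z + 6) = z^3 + 3*z^2 - 28*z - 60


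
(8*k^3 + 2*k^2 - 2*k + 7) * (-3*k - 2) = -24*k^4 - 22*k^3 + 2*k^2 - 17*k - 14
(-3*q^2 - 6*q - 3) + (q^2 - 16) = -2*q^2 - 6*q - 19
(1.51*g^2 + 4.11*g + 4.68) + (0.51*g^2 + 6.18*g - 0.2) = 2.02*g^2 + 10.29*g + 4.48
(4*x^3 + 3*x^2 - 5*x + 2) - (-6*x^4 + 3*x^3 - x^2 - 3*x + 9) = 6*x^4 + x^3 + 4*x^2 - 2*x - 7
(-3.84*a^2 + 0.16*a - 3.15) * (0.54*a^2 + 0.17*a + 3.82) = -2.0736*a^4 - 0.5664*a^3 - 16.3426*a^2 + 0.0757*a - 12.033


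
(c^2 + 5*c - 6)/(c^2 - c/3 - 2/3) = 3*(c + 6)/(3*c + 2)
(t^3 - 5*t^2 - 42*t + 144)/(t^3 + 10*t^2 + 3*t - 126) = (t - 8)/(t + 7)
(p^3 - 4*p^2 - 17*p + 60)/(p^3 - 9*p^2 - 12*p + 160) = (p - 3)/(p - 8)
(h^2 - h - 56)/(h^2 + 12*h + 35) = (h - 8)/(h + 5)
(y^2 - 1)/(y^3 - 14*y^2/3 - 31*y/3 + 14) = 3*(y + 1)/(3*y^2 - 11*y - 42)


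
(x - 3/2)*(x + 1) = x^2 - x/2 - 3/2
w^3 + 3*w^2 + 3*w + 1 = (w + 1)^3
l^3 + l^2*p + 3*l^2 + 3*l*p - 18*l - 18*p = (l - 3)*(l + 6)*(l + p)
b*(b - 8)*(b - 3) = b^3 - 11*b^2 + 24*b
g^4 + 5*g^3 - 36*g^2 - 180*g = g*(g - 6)*(g + 5)*(g + 6)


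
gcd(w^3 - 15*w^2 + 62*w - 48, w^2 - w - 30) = w - 6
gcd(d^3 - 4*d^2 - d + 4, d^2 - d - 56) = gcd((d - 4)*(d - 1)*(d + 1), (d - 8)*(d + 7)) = 1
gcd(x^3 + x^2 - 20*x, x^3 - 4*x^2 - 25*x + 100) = x^2 + x - 20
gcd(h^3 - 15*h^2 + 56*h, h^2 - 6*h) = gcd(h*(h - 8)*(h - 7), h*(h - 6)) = h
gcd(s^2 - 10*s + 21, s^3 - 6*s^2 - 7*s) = s - 7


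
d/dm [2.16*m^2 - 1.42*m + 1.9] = 4.32*m - 1.42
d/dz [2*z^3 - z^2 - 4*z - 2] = 6*z^2 - 2*z - 4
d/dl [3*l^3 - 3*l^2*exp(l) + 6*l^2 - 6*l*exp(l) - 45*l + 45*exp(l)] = -3*l^2*exp(l) + 9*l^2 - 12*l*exp(l) + 12*l + 39*exp(l) - 45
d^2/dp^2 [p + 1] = 0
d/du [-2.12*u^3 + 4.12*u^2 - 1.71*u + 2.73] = -6.36*u^2 + 8.24*u - 1.71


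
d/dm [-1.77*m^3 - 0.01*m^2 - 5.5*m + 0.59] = -5.31*m^2 - 0.02*m - 5.5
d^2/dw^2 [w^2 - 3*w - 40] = 2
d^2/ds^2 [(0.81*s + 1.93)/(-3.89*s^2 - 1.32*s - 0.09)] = (-(0.81*s + 1.93)*(7.78*s + 1.32)*(15.56*s + 2.64) + (18.9054*s + 17.1538)*(3.89*s^2 + 1.32*s + 0.09))/(3.89*s^2 + 1.32*s + 0.09)^3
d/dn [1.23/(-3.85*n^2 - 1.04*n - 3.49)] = (9.471*n + 1.2792)/(3.85*n^2 + 1.04*n + 3.49)^2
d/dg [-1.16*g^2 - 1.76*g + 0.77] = -2.32*g - 1.76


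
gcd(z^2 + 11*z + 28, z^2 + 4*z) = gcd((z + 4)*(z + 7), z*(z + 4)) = z + 4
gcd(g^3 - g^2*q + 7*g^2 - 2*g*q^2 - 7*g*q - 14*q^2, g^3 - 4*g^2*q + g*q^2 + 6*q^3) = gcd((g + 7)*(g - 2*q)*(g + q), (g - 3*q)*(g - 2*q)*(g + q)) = -g^2 + g*q + 2*q^2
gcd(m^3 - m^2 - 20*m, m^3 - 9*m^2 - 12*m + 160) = m^2 - m - 20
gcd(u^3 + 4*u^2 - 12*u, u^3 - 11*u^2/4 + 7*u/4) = u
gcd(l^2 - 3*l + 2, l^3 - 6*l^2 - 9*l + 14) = l - 1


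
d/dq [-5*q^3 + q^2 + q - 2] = -15*q^2 + 2*q + 1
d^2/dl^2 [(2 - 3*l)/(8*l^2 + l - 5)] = 2*(-(3*l - 2)*(16*l + 1)^2 + (72*l - 13)*(8*l^2 + l - 5))/(8*l^2 + l - 5)^3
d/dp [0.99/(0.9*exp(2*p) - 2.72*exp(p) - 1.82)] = (2.6928 - 1.782*exp(p))*exp(p)/(-0.9*exp(2*p) + 2.72*exp(p) + 1.82)^2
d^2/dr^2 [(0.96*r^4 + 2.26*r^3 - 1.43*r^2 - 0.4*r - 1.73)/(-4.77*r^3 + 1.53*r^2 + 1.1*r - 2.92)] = (1.13686837721616e-13*r^7 + 17.5171139999999*r^6 + 53.991144*r^5 + 896.356008*r^4 - 455.927468*r^3 - 113.359038*r^2 - 232.002996*r + 46.5996)/(108.531333*r^9 - 104.435811*r^8 - 41.586291*r^7 + 243.901287*r^6 - 118.272582*r^5 - 76.975056*r^4 + 150.167944*r^3 - 28.536576*r^2 - 28.13712*r + 24.897088)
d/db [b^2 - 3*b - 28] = 2*b - 3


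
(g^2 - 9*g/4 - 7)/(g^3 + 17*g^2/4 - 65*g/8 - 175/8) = 2*(g - 4)/(2*g^2 + 5*g - 25)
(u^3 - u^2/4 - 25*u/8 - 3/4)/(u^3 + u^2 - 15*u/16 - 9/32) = 4*(u - 2)/(4*u - 3)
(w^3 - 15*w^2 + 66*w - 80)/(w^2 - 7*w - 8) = (w^2 - 7*w + 10)/(w + 1)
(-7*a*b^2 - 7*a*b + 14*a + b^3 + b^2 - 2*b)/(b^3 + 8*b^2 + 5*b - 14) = (-7*a + b)/(b + 7)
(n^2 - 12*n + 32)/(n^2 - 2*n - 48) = (n - 4)/(n + 6)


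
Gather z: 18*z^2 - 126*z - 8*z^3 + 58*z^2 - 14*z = -8*z^3 + 76*z^2 - 140*z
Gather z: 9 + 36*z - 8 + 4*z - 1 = 40*z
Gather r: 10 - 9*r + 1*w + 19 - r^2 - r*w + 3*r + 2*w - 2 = -r^2 + r*(-w - 6) + 3*w + 27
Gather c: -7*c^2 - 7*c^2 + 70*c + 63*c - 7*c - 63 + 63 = -14*c^2 + 126*c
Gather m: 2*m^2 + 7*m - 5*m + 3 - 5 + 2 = 2*m^2 + 2*m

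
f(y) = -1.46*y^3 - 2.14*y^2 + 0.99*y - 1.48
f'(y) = -4.38*y^2 - 4.28*y + 0.99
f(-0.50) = -2.33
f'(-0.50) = 2.04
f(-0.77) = -2.84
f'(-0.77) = 1.69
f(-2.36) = 3.46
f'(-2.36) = -13.30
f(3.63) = -95.92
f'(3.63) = -72.26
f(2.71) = -43.57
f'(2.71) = -42.78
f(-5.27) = 147.56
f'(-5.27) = -98.10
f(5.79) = -350.88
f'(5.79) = -170.63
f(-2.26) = 2.21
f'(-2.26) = -11.71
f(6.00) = -387.94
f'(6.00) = -182.37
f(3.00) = -57.19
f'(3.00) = -51.27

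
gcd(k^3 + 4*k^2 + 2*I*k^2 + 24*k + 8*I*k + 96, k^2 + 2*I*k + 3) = 1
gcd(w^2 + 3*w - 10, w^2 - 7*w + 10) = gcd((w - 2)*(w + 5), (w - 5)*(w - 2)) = w - 2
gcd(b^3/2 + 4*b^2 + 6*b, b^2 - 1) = 1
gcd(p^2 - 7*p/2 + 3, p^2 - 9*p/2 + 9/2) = p - 3/2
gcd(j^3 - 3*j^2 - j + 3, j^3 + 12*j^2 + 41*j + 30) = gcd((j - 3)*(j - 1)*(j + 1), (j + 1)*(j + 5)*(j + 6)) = j + 1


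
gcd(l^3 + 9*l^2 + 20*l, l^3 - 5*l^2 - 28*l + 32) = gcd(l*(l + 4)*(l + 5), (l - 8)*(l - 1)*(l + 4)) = l + 4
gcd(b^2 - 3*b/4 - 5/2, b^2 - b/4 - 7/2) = b - 2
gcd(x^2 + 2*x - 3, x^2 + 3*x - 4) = x - 1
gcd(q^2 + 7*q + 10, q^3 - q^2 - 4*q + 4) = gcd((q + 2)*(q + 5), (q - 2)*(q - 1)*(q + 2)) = q + 2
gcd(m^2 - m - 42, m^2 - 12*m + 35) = m - 7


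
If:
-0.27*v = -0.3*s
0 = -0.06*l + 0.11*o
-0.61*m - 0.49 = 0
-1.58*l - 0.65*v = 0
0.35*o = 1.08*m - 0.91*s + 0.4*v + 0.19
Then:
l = 0.82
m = -0.80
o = 0.45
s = -1.79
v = -1.99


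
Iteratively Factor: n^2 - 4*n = (n - 4)*(n)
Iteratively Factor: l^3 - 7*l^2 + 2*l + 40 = (l - 4)*(l^2 - 3*l - 10) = (l - 4)*(l + 2)*(l - 5)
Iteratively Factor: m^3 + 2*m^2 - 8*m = (m)*(m^2 + 2*m - 8) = m*(m + 4)*(m - 2)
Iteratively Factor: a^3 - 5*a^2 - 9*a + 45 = (a - 5)*(a^2 - 9) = (a - 5)*(a - 3)*(a + 3)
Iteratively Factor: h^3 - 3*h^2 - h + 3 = (h - 3)*(h^2 - 1) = (h - 3)*(h - 1)*(h + 1)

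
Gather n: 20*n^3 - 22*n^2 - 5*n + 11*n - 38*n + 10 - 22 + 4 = 20*n^3 - 22*n^2 - 32*n - 8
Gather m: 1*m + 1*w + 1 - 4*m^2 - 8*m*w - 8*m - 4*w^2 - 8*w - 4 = -4*m^2 + m*(-8*w - 7) - 4*w^2 - 7*w - 3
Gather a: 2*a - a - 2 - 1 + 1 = a - 2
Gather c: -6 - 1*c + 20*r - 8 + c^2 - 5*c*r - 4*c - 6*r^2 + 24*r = c^2 + c*(-5*r - 5) - 6*r^2 + 44*r - 14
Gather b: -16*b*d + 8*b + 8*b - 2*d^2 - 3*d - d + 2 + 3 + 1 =b*(16 - 16*d) - 2*d^2 - 4*d + 6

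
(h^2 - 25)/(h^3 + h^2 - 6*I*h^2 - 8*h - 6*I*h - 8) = (h^2 - 25)/(h^3 + h^2*(1 - 6*I) + h*(-8 - 6*I) - 8)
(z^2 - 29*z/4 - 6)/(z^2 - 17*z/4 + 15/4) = (4*z^2 - 29*z - 24)/(4*z^2 - 17*z + 15)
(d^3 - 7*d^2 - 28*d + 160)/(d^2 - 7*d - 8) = (d^2 + d - 20)/(d + 1)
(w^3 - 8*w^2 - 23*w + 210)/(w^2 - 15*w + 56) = (w^2 - w - 30)/(w - 8)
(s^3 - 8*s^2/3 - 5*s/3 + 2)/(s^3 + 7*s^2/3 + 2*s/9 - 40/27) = 9*(s^2 - 2*s - 3)/(9*s^2 + 27*s + 20)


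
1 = 1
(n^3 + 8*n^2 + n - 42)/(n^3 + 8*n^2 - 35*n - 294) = (n^2 + n - 6)/(n^2 + n - 42)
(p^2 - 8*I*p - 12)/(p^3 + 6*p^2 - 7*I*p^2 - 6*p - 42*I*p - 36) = (p - 2*I)/(p^2 + p*(6 - I) - 6*I)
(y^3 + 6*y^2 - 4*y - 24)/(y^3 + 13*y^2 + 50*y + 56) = (y^2 + 4*y - 12)/(y^2 + 11*y + 28)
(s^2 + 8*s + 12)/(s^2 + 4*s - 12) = (s + 2)/(s - 2)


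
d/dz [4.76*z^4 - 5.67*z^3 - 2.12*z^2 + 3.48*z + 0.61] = 19.04*z^3 - 17.01*z^2 - 4.24*z + 3.48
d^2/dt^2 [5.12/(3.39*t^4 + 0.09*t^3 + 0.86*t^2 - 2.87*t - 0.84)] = (-(208.2816*t^2 + 2.7648*t + 8.8064)*(3.39*t^4 + 0.09*t^3 + 0.86*t^2 - 2.87*t - 0.84) + 5.12*(13.56*t^3 + 0.27*t^2 + 1.72*t - 2.87)*(27.12*t^3 + 0.54*t^2 + 3.44*t - 5.74))/(3.39*t^4 + 0.09*t^3 + 0.86*t^2 - 2.87*t - 0.84)^3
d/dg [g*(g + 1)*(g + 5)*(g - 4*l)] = 4*g^3 - 12*g^2*l + 18*g^2 - 48*g*l + 10*g - 20*l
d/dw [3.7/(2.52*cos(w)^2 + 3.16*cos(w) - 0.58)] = (18.648*cos(w) + 11.692)*sin(w)/(2.52*cos(w)^2 + 3.16*cos(w) - 0.58)^2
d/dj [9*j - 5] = 9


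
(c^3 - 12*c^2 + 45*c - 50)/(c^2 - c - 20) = (c^2 - 7*c + 10)/(c + 4)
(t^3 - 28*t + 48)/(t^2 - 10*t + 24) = (t^2 + 4*t - 12)/(t - 6)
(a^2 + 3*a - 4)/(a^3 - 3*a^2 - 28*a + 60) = (a^2 + 3*a - 4)/(a^3 - 3*a^2 - 28*a + 60)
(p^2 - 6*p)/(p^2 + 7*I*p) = (p - 6)/(p + 7*I)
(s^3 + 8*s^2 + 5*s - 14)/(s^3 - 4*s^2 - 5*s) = (-s^3 - 8*s^2 - 5*s + 14)/(s*(-s^2 + 4*s + 5))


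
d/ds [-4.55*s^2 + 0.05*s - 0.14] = 0.05 - 9.1*s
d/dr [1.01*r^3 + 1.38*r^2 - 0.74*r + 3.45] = 3.03*r^2 + 2.76*r - 0.74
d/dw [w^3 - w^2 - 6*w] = 3*w^2 - 2*w - 6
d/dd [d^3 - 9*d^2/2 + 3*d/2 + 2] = 3*d^2 - 9*d + 3/2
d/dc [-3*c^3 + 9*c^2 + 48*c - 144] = -9*c^2 + 18*c + 48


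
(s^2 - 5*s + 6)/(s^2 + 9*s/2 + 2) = 2*(s^2 - 5*s + 6)/(2*s^2 + 9*s + 4)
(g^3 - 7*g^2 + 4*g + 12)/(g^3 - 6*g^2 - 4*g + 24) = (g + 1)/(g + 2)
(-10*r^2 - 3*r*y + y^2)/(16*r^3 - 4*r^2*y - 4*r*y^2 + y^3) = (-5*r + y)/(8*r^2 - 6*r*y + y^2)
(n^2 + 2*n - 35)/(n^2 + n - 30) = (n + 7)/(n + 6)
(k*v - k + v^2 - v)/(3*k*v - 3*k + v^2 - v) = (k + v)/(3*k + v)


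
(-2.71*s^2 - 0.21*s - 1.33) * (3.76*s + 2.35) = -10.1896*s^3 - 7.1581*s^2 - 5.4943*s - 3.1255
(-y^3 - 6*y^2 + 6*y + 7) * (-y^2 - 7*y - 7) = y^5 + 13*y^4 + 43*y^3 - 7*y^2 - 91*y - 49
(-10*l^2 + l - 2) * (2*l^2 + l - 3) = -20*l^4 - 8*l^3 + 27*l^2 - 5*l + 6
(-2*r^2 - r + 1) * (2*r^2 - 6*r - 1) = -4*r^4 + 10*r^3 + 10*r^2 - 5*r - 1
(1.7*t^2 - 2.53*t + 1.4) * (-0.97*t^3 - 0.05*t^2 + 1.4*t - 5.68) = -1.649*t^5 + 2.3691*t^4 + 1.1485*t^3 - 13.268*t^2 + 16.3304*t - 7.952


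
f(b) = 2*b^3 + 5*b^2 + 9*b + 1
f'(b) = 6*b^2 + 10*b + 9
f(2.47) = 83.87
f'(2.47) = 70.31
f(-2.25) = -16.72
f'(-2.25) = 16.88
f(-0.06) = 0.48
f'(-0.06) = 8.42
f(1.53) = 33.64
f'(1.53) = 38.35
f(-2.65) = -24.96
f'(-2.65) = 24.64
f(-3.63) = -61.45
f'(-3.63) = 51.76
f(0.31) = 4.33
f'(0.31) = 12.68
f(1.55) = 34.41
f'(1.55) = 38.92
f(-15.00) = -5759.00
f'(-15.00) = 1209.00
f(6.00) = 667.00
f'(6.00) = 285.00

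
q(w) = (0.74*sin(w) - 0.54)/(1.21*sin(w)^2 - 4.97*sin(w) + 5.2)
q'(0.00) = 0.04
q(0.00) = -0.10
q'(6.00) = 0.02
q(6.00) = -0.11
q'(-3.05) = -0.03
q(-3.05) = -0.11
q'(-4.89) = 0.13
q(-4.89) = 0.13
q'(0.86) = 0.24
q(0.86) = 0.01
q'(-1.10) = -0.00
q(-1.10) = -0.11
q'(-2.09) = 0.00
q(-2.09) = -0.11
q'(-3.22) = -0.05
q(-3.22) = -0.10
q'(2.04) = -0.24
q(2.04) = 0.07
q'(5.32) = -0.00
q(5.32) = -0.11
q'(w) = (-2.42*sin(w)*cos(w) + 4.97*cos(w))*(0.74*sin(w) - 0.54)/(1.21*sin(w)^2 - 4.97*sin(w) + 5.2)^2 + 0.74*cos(w)/(1.21*sin(w)^2 - 4.97*sin(w) + 5.2)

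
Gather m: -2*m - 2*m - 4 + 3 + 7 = 6 - 4*m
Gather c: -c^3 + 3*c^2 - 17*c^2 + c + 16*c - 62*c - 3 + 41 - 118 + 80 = -c^3 - 14*c^2 - 45*c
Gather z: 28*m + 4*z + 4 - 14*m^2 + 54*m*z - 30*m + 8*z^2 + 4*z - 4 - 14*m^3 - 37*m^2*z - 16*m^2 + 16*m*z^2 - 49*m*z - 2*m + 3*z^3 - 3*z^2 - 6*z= -14*m^3 - 30*m^2 - 4*m + 3*z^3 + z^2*(16*m + 5) + z*(-37*m^2 + 5*m + 2)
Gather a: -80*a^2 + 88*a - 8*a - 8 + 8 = -80*a^2 + 80*a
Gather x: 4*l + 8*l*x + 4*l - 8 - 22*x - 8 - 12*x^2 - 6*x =8*l - 12*x^2 + x*(8*l - 28) - 16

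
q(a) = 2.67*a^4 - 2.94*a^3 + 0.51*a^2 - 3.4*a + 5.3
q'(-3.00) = -374.20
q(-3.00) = 315.74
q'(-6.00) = -2633.92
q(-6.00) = 4139.42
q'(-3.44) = -546.04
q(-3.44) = 516.60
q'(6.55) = 2626.08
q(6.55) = 4093.20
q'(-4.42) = -1102.45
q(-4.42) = 1303.22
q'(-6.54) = -3374.79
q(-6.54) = 5756.27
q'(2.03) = 51.67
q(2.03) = 21.25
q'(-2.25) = -172.00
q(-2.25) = 117.45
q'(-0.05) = -3.47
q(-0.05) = 5.47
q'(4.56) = 830.52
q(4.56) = 876.07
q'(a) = 10.68*a^3 - 8.82*a^2 + 1.02*a - 3.4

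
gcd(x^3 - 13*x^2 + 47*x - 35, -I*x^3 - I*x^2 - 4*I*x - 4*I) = 1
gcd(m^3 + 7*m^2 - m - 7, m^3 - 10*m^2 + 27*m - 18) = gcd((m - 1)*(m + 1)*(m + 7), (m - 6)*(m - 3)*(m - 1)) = m - 1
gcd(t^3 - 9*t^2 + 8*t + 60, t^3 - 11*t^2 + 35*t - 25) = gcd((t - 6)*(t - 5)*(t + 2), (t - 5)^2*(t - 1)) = t - 5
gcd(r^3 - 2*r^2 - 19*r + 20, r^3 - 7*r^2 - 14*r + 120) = r^2 - r - 20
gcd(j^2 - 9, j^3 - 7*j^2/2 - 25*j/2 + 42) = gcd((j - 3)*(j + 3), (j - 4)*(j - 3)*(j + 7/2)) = j - 3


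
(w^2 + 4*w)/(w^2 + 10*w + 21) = w*(w + 4)/(w^2 + 10*w + 21)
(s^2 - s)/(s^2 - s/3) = 3*(s - 1)/(3*s - 1)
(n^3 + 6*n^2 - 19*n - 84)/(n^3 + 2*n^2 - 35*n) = (n^2 - n - 12)/(n*(n - 5))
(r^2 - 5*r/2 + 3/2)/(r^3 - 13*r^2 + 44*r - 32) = (r - 3/2)/(r^2 - 12*r + 32)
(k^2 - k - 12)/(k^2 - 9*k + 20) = (k + 3)/(k - 5)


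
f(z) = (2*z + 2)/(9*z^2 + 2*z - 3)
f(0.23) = -1.19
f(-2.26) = -0.07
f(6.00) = 0.04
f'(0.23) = -4.51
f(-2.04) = -0.07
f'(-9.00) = 0.00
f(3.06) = 0.09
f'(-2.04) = -0.01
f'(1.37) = -0.34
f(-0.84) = 0.19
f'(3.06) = -0.04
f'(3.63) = -0.03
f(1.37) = 0.28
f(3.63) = 0.08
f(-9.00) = -0.02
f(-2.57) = -0.06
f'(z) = (-18*z - 2)*(2*z + 2)/(9*z^2 + 2*z - 3)^2 + 2/(9*z^2 + 2*z - 3)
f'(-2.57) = -0.01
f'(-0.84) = 2.70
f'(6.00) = -0.00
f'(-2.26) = -0.01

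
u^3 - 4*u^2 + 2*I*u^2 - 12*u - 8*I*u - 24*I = (u - 6)*(u + 2)*(u + 2*I)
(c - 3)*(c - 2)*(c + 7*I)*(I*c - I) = I*c^4 - 7*c^3 - 6*I*c^3 + 42*c^2 + 11*I*c^2 - 77*c - 6*I*c + 42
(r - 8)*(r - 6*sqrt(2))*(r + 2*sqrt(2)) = r^3 - 8*r^2 - 4*sqrt(2)*r^2 - 24*r + 32*sqrt(2)*r + 192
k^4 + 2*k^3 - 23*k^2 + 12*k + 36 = (k - 3)*(k - 2)*(k + 1)*(k + 6)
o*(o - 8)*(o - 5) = o^3 - 13*o^2 + 40*o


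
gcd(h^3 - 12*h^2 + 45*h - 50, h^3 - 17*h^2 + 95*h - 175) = h^2 - 10*h + 25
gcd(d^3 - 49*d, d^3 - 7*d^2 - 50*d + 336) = d + 7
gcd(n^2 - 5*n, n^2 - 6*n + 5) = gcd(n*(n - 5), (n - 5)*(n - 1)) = n - 5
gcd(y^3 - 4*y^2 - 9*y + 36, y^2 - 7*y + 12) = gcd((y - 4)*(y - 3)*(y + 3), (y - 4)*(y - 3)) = y^2 - 7*y + 12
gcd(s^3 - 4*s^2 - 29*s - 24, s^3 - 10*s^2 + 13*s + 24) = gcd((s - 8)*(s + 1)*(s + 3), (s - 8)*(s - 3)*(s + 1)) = s^2 - 7*s - 8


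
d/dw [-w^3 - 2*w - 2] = -3*w^2 - 2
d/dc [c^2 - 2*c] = 2*c - 2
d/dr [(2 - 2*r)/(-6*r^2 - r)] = 2*(-6*r^2 + 12*r + 1)/(r^2*(36*r^2 + 12*r + 1))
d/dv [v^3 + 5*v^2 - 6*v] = 3*v^2 + 10*v - 6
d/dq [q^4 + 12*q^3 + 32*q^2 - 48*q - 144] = 4*q^3 + 36*q^2 + 64*q - 48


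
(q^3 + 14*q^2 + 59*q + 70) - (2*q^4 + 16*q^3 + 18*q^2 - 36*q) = -2*q^4 - 15*q^3 - 4*q^2 + 95*q + 70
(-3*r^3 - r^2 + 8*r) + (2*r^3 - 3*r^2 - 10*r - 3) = -r^3 - 4*r^2 - 2*r - 3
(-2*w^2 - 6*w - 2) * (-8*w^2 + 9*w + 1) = 16*w^4 + 30*w^3 - 40*w^2 - 24*w - 2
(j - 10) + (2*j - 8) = 3*j - 18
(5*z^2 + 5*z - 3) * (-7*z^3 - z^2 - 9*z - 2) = -35*z^5 - 40*z^4 - 29*z^3 - 52*z^2 + 17*z + 6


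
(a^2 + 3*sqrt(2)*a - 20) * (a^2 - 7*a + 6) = a^4 - 7*a^3 + 3*sqrt(2)*a^3 - 21*sqrt(2)*a^2 - 14*a^2 + 18*sqrt(2)*a + 140*a - 120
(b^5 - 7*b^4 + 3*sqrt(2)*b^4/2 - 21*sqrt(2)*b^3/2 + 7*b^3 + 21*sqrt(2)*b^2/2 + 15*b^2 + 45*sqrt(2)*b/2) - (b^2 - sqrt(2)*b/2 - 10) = b^5 - 7*b^4 + 3*sqrt(2)*b^4/2 - 21*sqrt(2)*b^3/2 + 7*b^3 + 14*b^2 + 21*sqrt(2)*b^2/2 + 23*sqrt(2)*b + 10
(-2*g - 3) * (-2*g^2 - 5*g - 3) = 4*g^3 + 16*g^2 + 21*g + 9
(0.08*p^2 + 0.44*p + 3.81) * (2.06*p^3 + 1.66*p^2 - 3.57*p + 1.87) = 0.1648*p^5 + 1.0392*p^4 + 8.2934*p^3 + 4.9034*p^2 - 12.7789*p + 7.1247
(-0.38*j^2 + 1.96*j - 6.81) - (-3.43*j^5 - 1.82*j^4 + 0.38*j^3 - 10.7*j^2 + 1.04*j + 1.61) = 3.43*j^5 + 1.82*j^4 - 0.38*j^3 + 10.32*j^2 + 0.92*j - 8.42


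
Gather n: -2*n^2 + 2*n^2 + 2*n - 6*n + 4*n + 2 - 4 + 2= 0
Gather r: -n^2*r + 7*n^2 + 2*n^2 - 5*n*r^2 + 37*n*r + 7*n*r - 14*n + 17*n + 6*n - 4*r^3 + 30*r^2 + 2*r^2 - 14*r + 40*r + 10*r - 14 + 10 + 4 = 9*n^2 + 9*n - 4*r^3 + r^2*(32 - 5*n) + r*(-n^2 + 44*n + 36)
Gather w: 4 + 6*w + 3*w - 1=9*w + 3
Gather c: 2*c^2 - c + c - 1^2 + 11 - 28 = 2*c^2 - 18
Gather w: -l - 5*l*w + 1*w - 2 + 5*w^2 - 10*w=-l + 5*w^2 + w*(-5*l - 9) - 2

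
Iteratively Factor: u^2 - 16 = (u - 4)*(u + 4)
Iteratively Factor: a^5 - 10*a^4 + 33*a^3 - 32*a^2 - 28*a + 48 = (a - 2)*(a^4 - 8*a^3 + 17*a^2 + 2*a - 24) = (a - 2)*(a + 1)*(a^3 - 9*a^2 + 26*a - 24) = (a - 3)*(a - 2)*(a + 1)*(a^2 - 6*a + 8) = (a - 3)*(a - 2)^2*(a + 1)*(a - 4)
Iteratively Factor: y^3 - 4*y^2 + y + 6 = (y - 3)*(y^2 - y - 2) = (y - 3)*(y - 2)*(y + 1)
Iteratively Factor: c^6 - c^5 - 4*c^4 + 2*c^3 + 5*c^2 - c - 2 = (c - 2)*(c^5 + c^4 - 2*c^3 - 2*c^2 + c + 1) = (c - 2)*(c - 1)*(c^4 + 2*c^3 - 2*c - 1) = (c - 2)*(c - 1)*(c + 1)*(c^3 + c^2 - c - 1) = (c - 2)*(c - 1)*(c + 1)^2*(c^2 - 1) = (c - 2)*(c - 1)*(c + 1)^3*(c - 1)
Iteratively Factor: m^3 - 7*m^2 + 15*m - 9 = (m - 3)*(m^2 - 4*m + 3) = (m - 3)*(m - 1)*(m - 3)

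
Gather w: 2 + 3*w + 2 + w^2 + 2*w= w^2 + 5*w + 4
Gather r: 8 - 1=7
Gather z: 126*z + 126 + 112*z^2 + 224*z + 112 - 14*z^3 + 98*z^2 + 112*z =-14*z^3 + 210*z^2 + 462*z + 238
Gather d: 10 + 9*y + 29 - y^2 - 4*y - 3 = -y^2 + 5*y + 36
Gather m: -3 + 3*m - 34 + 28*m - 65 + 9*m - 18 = 40*m - 120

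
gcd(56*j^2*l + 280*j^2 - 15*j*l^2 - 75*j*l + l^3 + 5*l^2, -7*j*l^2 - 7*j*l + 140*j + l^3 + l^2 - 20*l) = 7*j*l + 35*j - l^2 - 5*l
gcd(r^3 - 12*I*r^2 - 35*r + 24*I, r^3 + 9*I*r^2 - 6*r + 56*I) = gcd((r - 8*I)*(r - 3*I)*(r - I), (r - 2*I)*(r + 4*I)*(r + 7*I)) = 1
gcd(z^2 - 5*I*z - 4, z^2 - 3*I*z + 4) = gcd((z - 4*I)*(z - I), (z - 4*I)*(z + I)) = z - 4*I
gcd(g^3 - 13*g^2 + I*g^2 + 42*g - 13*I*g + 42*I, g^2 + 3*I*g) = 1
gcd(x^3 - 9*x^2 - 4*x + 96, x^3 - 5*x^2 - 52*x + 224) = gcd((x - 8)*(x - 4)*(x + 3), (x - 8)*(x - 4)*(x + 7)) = x^2 - 12*x + 32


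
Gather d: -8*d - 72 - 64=-8*d - 136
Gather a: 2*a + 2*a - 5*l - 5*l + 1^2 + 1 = 4*a - 10*l + 2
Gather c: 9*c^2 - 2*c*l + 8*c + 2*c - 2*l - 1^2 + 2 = 9*c^2 + c*(10 - 2*l) - 2*l + 1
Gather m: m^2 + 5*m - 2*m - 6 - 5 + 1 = m^2 + 3*m - 10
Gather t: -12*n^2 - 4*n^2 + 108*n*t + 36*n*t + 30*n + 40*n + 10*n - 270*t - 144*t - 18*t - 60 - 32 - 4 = -16*n^2 + 80*n + t*(144*n - 432) - 96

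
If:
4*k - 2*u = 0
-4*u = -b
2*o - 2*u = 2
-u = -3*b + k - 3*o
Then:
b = -8/9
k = -1/9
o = 7/9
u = -2/9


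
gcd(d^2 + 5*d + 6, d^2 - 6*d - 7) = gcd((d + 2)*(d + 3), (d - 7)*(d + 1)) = 1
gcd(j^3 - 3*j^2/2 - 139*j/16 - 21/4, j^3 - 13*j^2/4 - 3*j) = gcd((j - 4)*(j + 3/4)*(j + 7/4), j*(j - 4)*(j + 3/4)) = j^2 - 13*j/4 - 3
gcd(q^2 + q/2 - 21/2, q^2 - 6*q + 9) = q - 3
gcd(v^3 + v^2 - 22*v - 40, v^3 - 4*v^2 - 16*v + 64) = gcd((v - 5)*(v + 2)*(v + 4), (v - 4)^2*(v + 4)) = v + 4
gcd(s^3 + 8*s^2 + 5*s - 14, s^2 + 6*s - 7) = s^2 + 6*s - 7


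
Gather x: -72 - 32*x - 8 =-32*x - 80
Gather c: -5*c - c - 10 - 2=-6*c - 12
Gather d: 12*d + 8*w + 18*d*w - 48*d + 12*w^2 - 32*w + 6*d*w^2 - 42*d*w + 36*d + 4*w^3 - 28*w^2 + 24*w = d*(6*w^2 - 24*w) + 4*w^3 - 16*w^2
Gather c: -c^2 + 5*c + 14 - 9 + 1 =-c^2 + 5*c + 6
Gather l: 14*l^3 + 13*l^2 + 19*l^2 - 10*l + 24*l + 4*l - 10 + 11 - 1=14*l^3 + 32*l^2 + 18*l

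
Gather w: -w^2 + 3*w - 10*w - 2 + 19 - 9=-w^2 - 7*w + 8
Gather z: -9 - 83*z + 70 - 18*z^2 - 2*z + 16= -18*z^2 - 85*z + 77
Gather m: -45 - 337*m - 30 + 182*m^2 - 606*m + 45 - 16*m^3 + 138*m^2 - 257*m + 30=-16*m^3 + 320*m^2 - 1200*m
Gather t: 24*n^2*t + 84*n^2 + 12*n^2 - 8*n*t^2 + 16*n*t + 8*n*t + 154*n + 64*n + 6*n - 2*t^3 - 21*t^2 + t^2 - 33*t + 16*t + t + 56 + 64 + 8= 96*n^2 + 224*n - 2*t^3 + t^2*(-8*n - 20) + t*(24*n^2 + 24*n - 16) + 128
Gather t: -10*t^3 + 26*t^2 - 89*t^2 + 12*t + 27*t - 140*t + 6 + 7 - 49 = -10*t^3 - 63*t^2 - 101*t - 36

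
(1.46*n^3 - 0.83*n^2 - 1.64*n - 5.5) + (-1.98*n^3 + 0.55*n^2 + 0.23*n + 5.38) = -0.52*n^3 - 0.28*n^2 - 1.41*n - 0.12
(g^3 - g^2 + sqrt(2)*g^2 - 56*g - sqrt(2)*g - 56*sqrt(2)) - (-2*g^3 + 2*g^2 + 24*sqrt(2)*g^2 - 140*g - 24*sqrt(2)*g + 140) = 3*g^3 - 23*sqrt(2)*g^2 - 3*g^2 + 23*sqrt(2)*g + 84*g - 140 - 56*sqrt(2)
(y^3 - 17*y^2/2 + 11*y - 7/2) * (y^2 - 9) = y^5 - 17*y^4/2 + 2*y^3 + 73*y^2 - 99*y + 63/2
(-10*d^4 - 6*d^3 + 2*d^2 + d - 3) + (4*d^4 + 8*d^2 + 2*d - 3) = -6*d^4 - 6*d^3 + 10*d^2 + 3*d - 6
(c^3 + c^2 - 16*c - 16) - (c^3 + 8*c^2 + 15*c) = -7*c^2 - 31*c - 16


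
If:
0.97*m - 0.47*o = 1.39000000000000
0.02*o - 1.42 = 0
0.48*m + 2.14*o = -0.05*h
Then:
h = -3382.82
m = 35.84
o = 71.00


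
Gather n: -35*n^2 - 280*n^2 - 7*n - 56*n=-315*n^2 - 63*n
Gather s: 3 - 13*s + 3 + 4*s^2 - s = 4*s^2 - 14*s + 6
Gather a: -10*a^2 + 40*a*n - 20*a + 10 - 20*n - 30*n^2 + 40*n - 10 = -10*a^2 + a*(40*n - 20) - 30*n^2 + 20*n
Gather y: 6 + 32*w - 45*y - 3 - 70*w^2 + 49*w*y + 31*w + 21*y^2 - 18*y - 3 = -70*w^2 + 63*w + 21*y^2 + y*(49*w - 63)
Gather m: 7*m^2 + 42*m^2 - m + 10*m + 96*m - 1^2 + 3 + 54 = 49*m^2 + 105*m + 56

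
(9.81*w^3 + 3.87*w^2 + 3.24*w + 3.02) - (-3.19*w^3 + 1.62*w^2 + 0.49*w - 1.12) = 13.0*w^3 + 2.25*w^2 + 2.75*w + 4.14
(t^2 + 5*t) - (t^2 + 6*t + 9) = -t - 9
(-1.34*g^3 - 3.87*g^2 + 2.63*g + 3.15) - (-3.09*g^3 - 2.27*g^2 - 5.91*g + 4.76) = 1.75*g^3 - 1.6*g^2 + 8.54*g - 1.61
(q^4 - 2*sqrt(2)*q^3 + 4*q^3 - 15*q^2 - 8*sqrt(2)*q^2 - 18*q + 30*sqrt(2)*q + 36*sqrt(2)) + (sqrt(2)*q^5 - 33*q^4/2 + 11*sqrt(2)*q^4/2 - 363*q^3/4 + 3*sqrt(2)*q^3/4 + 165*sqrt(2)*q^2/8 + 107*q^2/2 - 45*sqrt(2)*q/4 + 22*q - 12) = sqrt(2)*q^5 - 31*q^4/2 + 11*sqrt(2)*q^4/2 - 347*q^3/4 - 5*sqrt(2)*q^3/4 + 101*sqrt(2)*q^2/8 + 77*q^2/2 + 4*q + 75*sqrt(2)*q/4 - 12 + 36*sqrt(2)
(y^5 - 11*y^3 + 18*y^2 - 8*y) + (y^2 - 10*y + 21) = y^5 - 11*y^3 + 19*y^2 - 18*y + 21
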